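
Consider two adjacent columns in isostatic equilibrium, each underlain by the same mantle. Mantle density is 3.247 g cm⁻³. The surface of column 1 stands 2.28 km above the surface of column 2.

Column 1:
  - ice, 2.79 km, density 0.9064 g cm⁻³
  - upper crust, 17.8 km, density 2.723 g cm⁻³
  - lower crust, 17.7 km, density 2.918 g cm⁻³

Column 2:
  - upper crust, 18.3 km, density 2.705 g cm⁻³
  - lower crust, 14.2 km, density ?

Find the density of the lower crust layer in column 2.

Take the compensation level at the base of the deeper column (depth z_c below the surface of column 1) and equate Σ ρ_i t_i down to z_c; mantle fills any gap and the z_c terms cancel.
Column 1: 2.79×0.9064 + 17.8×2.723 + 17.7×2.918 + (z_c − 38.29)×3.247
Column 2: 2.28×0 + 18.3×2.705 + 14.2×ρ + (z_c − 2.28 − 32.5)×3.247
The z_c×3.247 term appears on both sides and cancels. Collect the known terms of each column as K = Σ(ρt)_known − 3.247 × (depth of known layers): K_1 = 102.646856 − 3.247×38.29 = −21.680774; K_2 = 49.5015 − 3.247×(2.28 + 32.5) = −63.42916.
Balance: K_1 = K_2 + 14.2×ρ, so ρ = (K_1 − K_2)/14.2 = 41.7484/14.2 = 2.94 g cm⁻³.

2.94 g cm⁻³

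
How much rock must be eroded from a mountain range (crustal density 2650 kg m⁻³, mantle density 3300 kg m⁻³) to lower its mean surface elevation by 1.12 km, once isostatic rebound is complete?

Net drop Δ = e − u = e − e ρ_c/ρ_m = e (ρ_m − ρ_c)/ρ_m.
e = Δ ρ_m/(ρ_m − ρ_c) = 1.12 km × 3300/650 = 5.69 km.

5.69 km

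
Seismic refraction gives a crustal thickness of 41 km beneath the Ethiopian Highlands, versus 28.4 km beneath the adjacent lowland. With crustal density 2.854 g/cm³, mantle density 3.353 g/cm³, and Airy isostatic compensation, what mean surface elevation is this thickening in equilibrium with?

Excess crust Δ = 41 km − 28.4 km = 12.6 km, split between elevation h and root r with h + r = Δ.
Airy balance ρ_c h = (ρ_m − ρ_c) r gives r = h ρ_c/(ρ_m − ρ_c), so h (1 + ρ_c/(ρ_m − ρ_c)) = Δ, i.e. h = Δ (ρ_m − ρ_c)/ρ_m.
h = 12.6 km × 0.499/3.353 = 1.88 km.

1.88 km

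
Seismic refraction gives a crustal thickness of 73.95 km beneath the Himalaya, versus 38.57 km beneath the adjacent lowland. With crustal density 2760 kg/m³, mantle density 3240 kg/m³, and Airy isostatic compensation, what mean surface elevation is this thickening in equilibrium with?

5.24 km

Excess crust Δ = 73.95 km − 38.57 km = 35.38 km, split between elevation h and root r with h + r = Δ.
Airy balance ρ_c h = (ρ_m − ρ_c) r gives r = h ρ_c/(ρ_m − ρ_c), so h (1 + ρ_c/(ρ_m − ρ_c)) = Δ, i.e. h = Δ (ρ_m − ρ_c)/ρ_m.
h = 35.38 km × 480/3240 = 5.24 km.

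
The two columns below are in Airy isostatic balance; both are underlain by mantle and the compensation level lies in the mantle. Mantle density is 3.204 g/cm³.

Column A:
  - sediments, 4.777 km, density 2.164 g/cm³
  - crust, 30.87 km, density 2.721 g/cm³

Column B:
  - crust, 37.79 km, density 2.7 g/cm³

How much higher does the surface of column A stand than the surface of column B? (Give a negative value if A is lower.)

0.26 km

For any compensation level in the mantle, the mantle terms cancel and isostasy reduces to e = (Σt_A − Σt_B) − (Σ(ρt)_A − Σ(ρt)_B) / ρ_m.
Σt_A = 35.647 km; Σt_B = 37.79 km; Σ(ρt)_A = 94.334698; Σ(ρt)_B = 102.033 (in km·g/cm³).
e = (35.647 − 37.79) − (94.334698 − 102.033) / 3.204 = 0.26 km.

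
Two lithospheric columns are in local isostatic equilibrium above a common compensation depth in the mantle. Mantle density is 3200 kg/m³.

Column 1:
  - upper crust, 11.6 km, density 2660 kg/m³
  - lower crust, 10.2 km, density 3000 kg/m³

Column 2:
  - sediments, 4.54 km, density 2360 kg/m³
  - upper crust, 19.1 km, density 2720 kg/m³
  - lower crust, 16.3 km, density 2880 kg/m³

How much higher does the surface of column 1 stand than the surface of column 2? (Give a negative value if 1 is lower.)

For any compensation level in the mantle, the mantle terms cancel and isostasy reduces to e = (Σt_1 − Σt_2) − (Σ(ρt)_1 − Σ(ρt)_2) / ρ_m.
Σt_1 = 21.8 km; Σt_2 = 39.94 km; Σ(ρt)_1 = 61456; Σ(ρt)_2 = 109610.4 (in km·kg/m³).
e = (21.8 − 39.94) − (61456 − 109610.4) / 3200 = −3.09 km.

−3.09 km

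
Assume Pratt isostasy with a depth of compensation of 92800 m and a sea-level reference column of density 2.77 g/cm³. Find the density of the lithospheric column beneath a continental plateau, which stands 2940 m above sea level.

Pratt balance: ρ_ref D = ρ (D + h).
ρ = ρ_ref D/(D + h) = 2.77 × 92800 m/(92800 m + 2940 m) = 2.68 g/cm³.

2.68 g/cm³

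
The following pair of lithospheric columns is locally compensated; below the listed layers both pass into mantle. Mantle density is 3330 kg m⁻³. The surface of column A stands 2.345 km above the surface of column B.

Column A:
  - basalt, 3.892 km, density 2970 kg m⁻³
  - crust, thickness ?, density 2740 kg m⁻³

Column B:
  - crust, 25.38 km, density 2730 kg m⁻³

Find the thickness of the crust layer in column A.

Take the compensation level at the base of the deeper column (depth z_c below the surface of column A) and equate Σ ρ_i t_i down to z_c; mantle fills any gap and the z_c terms cancel.
Column A: 3.892×2970 + x×2740 + (z_c − 3.892 − x)×3330
Column B: 2.345×0 + 25.38×2730 + (z_c − 2.345 − 25.38)×3330
The z_c×3330 term appears on both sides and cancels. Collect the known terms of each column as K = Σ(ρt)_known − 3330 × (depth of known layers): K_A = 11559.24 − 3330×3.892 = −1401.12; K_B = 69287.4 − 3330×(2.345 + 25.38) = −23036.85.
Balance: K_A − x×(3330 − 2740) = K_B, so x = (K_A − K_B)/(3330 − 2740) = 21635.7/590 = 36.7 km.

36.7 km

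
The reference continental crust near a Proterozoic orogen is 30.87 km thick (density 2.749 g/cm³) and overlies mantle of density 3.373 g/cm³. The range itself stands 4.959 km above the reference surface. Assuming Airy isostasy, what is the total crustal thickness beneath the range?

57.7 km

Root depth r = h ρ_c / (ρ_m − ρ_c) = 4.959 km × 2.749 / 0.624 = 21.85 km.
Total thickness = T + h + r = 30.87 km + 4.959 km + 21.85 km = 57.7 km.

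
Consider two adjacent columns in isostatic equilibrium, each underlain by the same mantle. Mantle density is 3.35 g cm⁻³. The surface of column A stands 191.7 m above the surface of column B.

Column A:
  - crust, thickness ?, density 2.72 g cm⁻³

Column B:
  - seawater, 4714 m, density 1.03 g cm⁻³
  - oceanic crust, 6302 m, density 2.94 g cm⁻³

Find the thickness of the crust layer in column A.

22500 m

Take the compensation level at the base of the deeper column (depth z_c below the surface of column A) and equate Σ ρ_i t_i down to z_c; mantle fills any gap and the z_c terms cancel.
Column A: x×2.72 + (z_c − 0 − x)×3.35
Column B: 191.7×0 + 4714×1.03 + 6302×2.94 + (z_c − 191.7 − 11016)×3.35
The z_c×3.35 term appears on both sides and cancels. Collect the known terms of each column as K = Σ(ρt)_known − 3.35 × (depth of known layers): K_A = 0 − 3.35×0 = 0; K_B = 23383.3 − 3.35×(191.7 + 11016) = −14162.495.
Balance: K_A − x×(3.35 − 2.72) = K_B, so x = (K_A − K_B)/(3.35 − 2.72) = 14162.5/0.63 = 22500 m.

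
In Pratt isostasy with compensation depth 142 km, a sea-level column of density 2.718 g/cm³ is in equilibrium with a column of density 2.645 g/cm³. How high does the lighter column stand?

ρ_ref D = ρ (D + h) → h = D (ρ_ref − ρ)/ρ.
h = 142 km × (2.718 − 2.645)/2.645 = 3.92 km.

3.92 km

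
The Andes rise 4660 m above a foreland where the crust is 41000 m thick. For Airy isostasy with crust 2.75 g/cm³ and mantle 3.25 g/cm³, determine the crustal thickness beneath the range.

Root depth r = h ρ_c / (ρ_m − ρ_c) = 4660 m × 2.75 / 0.5 = 25630 m.
Total thickness = T + h + r = 41000 m + 4660 m + 25630 m = 71300 m.

71300 m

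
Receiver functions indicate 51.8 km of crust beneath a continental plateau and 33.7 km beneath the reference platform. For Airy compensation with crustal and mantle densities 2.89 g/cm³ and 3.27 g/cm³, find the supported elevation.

Excess crust Δ = 51.8 km − 33.7 km = 18.1 km, split between elevation h and root r with h + r = Δ.
Airy balance ρ_c h = (ρ_m − ρ_c) r gives r = h ρ_c/(ρ_m − ρ_c), so h (1 + ρ_c/(ρ_m − ρ_c)) = Δ, i.e. h = Δ (ρ_m − ρ_c)/ρ_m.
h = 18.1 km × 0.38/3.27 = 2.1 km.

2.1 km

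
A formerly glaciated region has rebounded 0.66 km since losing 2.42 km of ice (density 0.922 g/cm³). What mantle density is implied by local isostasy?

3.38 g/cm³

ρ_m = ρ_ice t / u = 0.922 × 2.42 km/0.66 km = 3.38 g/cm³.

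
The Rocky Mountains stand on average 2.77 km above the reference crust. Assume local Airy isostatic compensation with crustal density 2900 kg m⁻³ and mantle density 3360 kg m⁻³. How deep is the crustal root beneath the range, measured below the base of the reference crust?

By Archimedes' principle applied to the lithosphere: the weight of the topography is balanced by the buoyancy of the root, ρ_c h = (ρ_m − ρ_c) r.
r = h · ρ_c / (ρ_m − ρ_c) = 2.77 km × 2900 / (3360 − 2900) = 17.5 km.

17.5 km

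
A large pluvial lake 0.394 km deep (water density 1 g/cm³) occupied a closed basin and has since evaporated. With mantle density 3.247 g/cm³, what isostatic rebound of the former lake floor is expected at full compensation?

u = d ρ_w/ρ_m = 0.394 km × 1/3.247 = 0.121 km.

0.121 km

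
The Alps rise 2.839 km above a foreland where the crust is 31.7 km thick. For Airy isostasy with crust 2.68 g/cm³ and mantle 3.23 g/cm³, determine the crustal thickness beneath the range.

48.4 km

Root depth r = h ρ_c / (ρ_m − ρ_c) = 2.839 km × 2.68 / 0.55 = 13.83 km.
Total thickness = T + h + r = 31.7 km + 2.839 km + 13.83 km = 48.4 km.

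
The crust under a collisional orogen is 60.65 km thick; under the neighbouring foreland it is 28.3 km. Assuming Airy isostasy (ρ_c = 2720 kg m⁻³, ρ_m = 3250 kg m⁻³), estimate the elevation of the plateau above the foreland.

5.28 km

Excess crust Δ = 60.65 km − 28.3 km = 32.35 km, split between elevation h and root r with h + r = Δ.
Airy balance ρ_c h = (ρ_m − ρ_c) r gives r = h ρ_c/(ρ_m − ρ_c), so h (1 + ρ_c/(ρ_m − ρ_c)) = Δ, i.e. h = Δ (ρ_m − ρ_c)/ρ_m.
h = 32.35 km × 530/3250 = 5.28 km.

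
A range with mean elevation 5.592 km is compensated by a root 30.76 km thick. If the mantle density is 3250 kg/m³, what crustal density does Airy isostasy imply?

2750 kg/m³

ρ_c h = (ρ_m − ρ_c) r → ρ_c (h + r) = ρ_m r → ρ_c = ρ_m r / (h + r).
ρ_c = 3250 × 30.76 km / (5.592 km + 30.76 km) = 2750 kg/m³.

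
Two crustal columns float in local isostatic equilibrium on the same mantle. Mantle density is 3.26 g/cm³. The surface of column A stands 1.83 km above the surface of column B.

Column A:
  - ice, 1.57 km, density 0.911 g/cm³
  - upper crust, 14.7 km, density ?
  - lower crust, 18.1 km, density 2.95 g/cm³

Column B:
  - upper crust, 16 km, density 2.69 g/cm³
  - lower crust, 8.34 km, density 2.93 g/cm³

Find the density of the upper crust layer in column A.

2.68 g/cm³

Take the compensation level at the base of the deeper column (depth z_c below the surface of column A) and equate Σ ρ_i t_i down to z_c; mantle fills any gap and the z_c terms cancel.
Column A: 1.57×0.911 + 14.7×ρ + 18.1×2.95 + (z_c − 34.37)×3.26
Column B: 1.83×0 + 16×2.69 + 8.34×2.93 + (z_c − 1.83 − 24.34)×3.26
The z_c×3.26 term appears on both sides and cancels. Collect the known terms of each column as K = Σ(ρt)_known − 3.26 × (depth of known layers): K_A = 54.82527 − 3.26×34.37 = −57.22093; K_B = 67.4762 − 3.26×(1.83 + 24.34) = −17.838.
Balance: K_A + 14.7×ρ = K_B, so ρ = (K_B − K_A)/14.7 = 39.3829/14.7 = 2.68 g/cm³.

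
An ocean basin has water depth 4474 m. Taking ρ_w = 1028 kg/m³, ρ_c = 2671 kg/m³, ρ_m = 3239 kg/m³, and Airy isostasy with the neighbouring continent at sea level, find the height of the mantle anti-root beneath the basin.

For local isostatic compensation: replacing crust with seawater at the top is compensated by replacing crust with mantle at the base: d (ρ_c − ρ_w) = a (ρ_m − ρ_c).
a = d (ρ_c − ρ_w)/(ρ_m − ρ_c) = 4474 m × 1643/568 = 12900 m.

12900 m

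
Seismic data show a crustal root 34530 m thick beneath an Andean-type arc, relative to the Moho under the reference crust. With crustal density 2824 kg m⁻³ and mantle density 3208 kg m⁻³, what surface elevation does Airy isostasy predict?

Equating mass per unit area of the two columns: ρ_c h = (ρ_m − ρ_c) r.
h = r (ρ_m − ρ_c) / ρ_c = 34530 m × (3208 − 2824) / 2824 = 4700 m.

4700 m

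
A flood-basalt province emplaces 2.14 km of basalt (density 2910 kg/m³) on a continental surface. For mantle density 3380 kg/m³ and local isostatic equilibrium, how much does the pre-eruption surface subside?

1.84 km

Subaerial loading: s = t ρ_load / ρ_m.
s = 2.14 km × 2910/3380 = 1.84 km.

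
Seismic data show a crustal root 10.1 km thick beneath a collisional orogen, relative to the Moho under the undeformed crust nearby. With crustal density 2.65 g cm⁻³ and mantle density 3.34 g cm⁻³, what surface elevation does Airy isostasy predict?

Balancing pressure at the compensation depth: ρ_c h = (ρ_m − ρ_c) r.
h = r (ρ_m − ρ_c) / ρ_c = 10.1 km × (3.34 − 2.65) / 2.65 = 2.63 km.

2.63 km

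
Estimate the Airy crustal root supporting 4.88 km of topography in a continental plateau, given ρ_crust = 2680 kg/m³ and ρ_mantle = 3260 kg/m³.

Balancing pressure at the compensation depth: the weight of the topography is balanced by the buoyancy of the root, ρ_c h = (ρ_m − ρ_c) r.
r = h · ρ_c / (ρ_m − ρ_c) = 4.88 km × 2680 / (3260 − 2680) = 22.5 km.

22.5 km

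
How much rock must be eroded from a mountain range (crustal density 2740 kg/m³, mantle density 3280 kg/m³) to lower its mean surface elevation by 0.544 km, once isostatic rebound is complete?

Net drop Δ = e − u = e − e ρ_c/ρ_m = e (ρ_m − ρ_c)/ρ_m.
e = Δ ρ_m/(ρ_m − ρ_c) = 0.544 km × 3280/540 = 3.3 km.

3.3 km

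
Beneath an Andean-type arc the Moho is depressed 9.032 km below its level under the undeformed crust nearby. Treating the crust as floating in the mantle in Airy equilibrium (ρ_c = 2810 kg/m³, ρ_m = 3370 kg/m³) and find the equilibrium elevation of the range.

Isostatic balance requires: ρ_c h = (ρ_m − ρ_c) r.
h = r (ρ_m − ρ_c) / ρ_c = 9.032 km × (3370 − 2810) / 2810 = 1.8 km.

1.8 km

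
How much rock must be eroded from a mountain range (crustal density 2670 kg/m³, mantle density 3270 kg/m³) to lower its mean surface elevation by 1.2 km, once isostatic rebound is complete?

6.54 km

Net drop Δ = e − u = e − e ρ_c/ρ_m = e (ρ_m − ρ_c)/ρ_m.
e = Δ ρ_m/(ρ_m − ρ_c) = 1.2 km × 3270/600 = 6.54 km.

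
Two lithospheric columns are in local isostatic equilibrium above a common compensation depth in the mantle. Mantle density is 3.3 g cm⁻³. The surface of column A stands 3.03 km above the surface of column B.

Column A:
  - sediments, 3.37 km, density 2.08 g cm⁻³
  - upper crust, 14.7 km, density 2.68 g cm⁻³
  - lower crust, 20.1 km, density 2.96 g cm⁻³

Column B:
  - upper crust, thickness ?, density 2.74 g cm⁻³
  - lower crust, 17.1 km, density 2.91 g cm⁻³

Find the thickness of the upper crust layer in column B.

6.06 km

Take the compensation level at the base of the deeper column (depth z_c below the surface of column A) and equate Σ ρ_i t_i down to z_c; mantle fills any gap and the z_c terms cancel.
Column A: 3.37×2.08 + 14.7×2.68 + 20.1×2.96 + (z_c − 38.17)×3.3
Column B: 3.03×0 + x×2.74 + 17.1×2.91 + (z_c − 3.03 − 17.1 − x)×3.3
The z_c×3.3 term appears on both sides and cancels. Collect the known terms of each column as K = Σ(ρt)_known − 3.3 × (depth of known layers): K_A = 105.9016 − 3.3×38.17 = −20.0594; K_B = 49.761 − 3.3×(3.03 + 17.1) = −16.668.
Balance: K_A = K_B − x×(3.3 − 2.74), so x = (K_B − K_A)/(3.3 − 2.74) = 3.3914/0.56 = 6.06 km.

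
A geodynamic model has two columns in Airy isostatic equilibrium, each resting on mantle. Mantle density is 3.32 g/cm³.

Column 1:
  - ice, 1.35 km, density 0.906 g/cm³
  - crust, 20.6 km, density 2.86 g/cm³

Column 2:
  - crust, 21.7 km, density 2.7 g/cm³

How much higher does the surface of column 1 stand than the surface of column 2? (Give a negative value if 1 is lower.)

−0.217 km

For any compensation level in the mantle, the mantle terms cancel and isostasy reduces to e = (Σt_1 − Σt_2) − (Σ(ρt)_1 − Σ(ρt)_2) / ρ_m.
Σt_1 = 21.95 km; Σt_2 = 21.7 km; Σ(ρt)_1 = 60.1391; Σ(ρt)_2 = 58.59 (in km·g/cm³).
e = (21.95 − 21.7) − (60.1391 − 58.59) / 3.32 = −0.217 km.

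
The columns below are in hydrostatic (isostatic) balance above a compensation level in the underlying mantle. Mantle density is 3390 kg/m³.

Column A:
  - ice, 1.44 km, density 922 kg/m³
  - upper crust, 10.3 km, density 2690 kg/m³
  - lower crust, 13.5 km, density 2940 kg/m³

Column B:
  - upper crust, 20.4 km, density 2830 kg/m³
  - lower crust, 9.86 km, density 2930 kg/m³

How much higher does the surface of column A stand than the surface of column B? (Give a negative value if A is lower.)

0.259 km

For any compensation level in the mantle, the mantle terms cancel and isostasy reduces to e = (Σt_A − Σt_B) − (Σ(ρt)_A − Σ(ρt)_B) / ρ_m.
Σt_A = 25.24 km; Σt_B = 30.26 km; Σ(ρt)_A = 68724.68; Σ(ρt)_B = 86621.8 (in km·kg/m³).
e = (25.24 − 30.26) − (68724.68 − 86621.8) / 3390 = 0.259 km.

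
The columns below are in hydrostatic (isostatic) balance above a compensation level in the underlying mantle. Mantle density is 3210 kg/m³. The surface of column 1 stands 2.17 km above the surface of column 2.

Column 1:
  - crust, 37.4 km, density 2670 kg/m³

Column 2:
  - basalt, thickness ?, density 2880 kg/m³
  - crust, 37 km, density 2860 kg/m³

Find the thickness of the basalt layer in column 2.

Take the compensation level at the base of the deeper column (depth z_c below the surface of column 1) and equate Σ ρ_i t_i down to z_c; mantle fills any gap and the z_c terms cancel.
Column 1: 37.4×2670 + (z_c − 37.4)×3210
Column 2: 2.17×0 + x×2880 + 37×2860 + (z_c − 2.17 − 37 − x)×3210
The z_c×3210 term appears on both sides and cancels. Collect the known terms of each column as K = Σ(ρt)_known − 3210 × (depth of known layers): K_1 = 99858 − 3210×37.4 = −20196; K_2 = 105820 − 3210×(2.17 + 37) = −19915.7.
Balance: K_1 = K_2 − x×(3210 − 2880), so x = (K_2 − K_1)/(3210 − 2880) = 280.3/330 = 0.849 km.

0.849 km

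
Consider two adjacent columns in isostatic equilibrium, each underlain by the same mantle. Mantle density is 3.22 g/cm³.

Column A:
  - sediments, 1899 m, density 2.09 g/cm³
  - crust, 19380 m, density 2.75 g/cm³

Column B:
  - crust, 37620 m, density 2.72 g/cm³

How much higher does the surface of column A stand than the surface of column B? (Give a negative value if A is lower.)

For any compensation level in the mantle, the mantle terms cancel and isostasy reduces to e = (Σt_A − Σt_B) − (Σ(ρt)_A − Σ(ρt)_B) / ρ_m.
Σt_A = 21279 m; Σt_B = 37620 m; Σ(ρt)_A = 57263.91; Σ(ρt)_B = 102326.4 (in m·g/cm³).
e = (21279 − 37620) − (57263.91 − 102326.4) / 3.22 = −2350 m.

−2350 m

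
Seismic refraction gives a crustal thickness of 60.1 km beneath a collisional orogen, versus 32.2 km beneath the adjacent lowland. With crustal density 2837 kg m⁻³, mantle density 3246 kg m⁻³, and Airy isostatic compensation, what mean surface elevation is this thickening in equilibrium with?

Excess crust Δ = 60.1 km − 32.2 km = 27.9 km, split between elevation h and root r with h + r = Δ.
Airy balance ρ_c h = (ρ_m − ρ_c) r gives r = h ρ_c/(ρ_m − ρ_c), so h (1 + ρ_c/(ρ_m − ρ_c)) = Δ, i.e. h = Δ (ρ_m − ρ_c)/ρ_m.
h = 27.9 km × 409/3246 = 3.52 km.

3.52 km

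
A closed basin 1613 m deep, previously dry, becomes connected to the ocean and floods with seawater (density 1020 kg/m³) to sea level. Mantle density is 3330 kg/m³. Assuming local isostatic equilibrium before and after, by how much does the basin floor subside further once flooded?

712 m

After flooding the water column is d + s deep. Its weight must equal the weight of mantle displaced by the extra subsidence s: (d + s) ρ_w = s ρ_m.
s = d ρ_w / (ρ_m − ρ_w) = 1613 m × 1020/(3330 − 1020) = 712 m.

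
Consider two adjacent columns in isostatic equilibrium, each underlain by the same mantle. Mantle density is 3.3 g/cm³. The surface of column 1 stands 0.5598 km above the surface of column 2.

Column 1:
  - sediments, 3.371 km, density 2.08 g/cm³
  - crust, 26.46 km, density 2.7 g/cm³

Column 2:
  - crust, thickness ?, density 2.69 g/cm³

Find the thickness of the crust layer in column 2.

Take the compensation level at the base of the deeper column (depth z_c below the surface of column 1) and equate Σ ρ_i t_i down to z_c; mantle fills any gap and the z_c terms cancel.
Column 1: 3.371×2.08 + 26.46×2.7 + (z_c − 29.831)×3.3
Column 2: 0.5598×0 + x×2.69 + (z_c − 0.5598 − 0 − x)×3.3
The z_c×3.3 term appears on both sides and cancels. Collect the known terms of each column as K = Σ(ρt)_known − 3.3 × (depth of known layers): K_1 = 78.45368 − 3.3×29.831 = −19.98862; K_2 = 0 − 3.3×(0.5598 + 0) = −1.84734.
Balance: K_1 = K_2 − x×(3.3 − 2.69), so x = (K_2 − K_1)/(3.3 − 2.69) = 18.1413/0.61 = 29.7 km.

29.7 km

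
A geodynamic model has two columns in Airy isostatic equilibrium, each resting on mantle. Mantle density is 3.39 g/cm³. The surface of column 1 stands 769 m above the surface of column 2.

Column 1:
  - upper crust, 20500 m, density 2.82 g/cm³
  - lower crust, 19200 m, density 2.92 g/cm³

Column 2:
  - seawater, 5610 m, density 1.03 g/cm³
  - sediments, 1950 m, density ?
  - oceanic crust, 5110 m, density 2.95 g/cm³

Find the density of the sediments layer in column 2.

Take the compensation level at the base of the deeper column (depth z_c below the surface of column 1) and equate Σ ρ_i t_i down to z_c; mantle fills any gap and the z_c terms cancel.
Column 1: 20500×2.82 + 19200×2.92 + (z_c − 39700)×3.39
Column 2: 769×0 + 5610×1.03 + 1950×ρ + 5110×2.95 + (z_c − 769 − 12670)×3.39
The z_c×3.39 term appears on both sides and cancels. Collect the known terms of each column as K = Σ(ρt)_known − 3.39 × (depth of known layers): K_1 = 113874 − 3.39×39700 = −20709; K_2 = 20852.8 − 3.39×(769 + 12670) = −24705.41.
Balance: K_1 = K_2 + 1950×ρ, so ρ = (K_1 − K_2)/1950 = 3996.41/1950 = 2.05 g/cm³.

2.05 g/cm³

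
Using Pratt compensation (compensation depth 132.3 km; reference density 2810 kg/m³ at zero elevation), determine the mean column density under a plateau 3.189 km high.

Pratt balance: ρ_ref D = ρ (D + h).
ρ = ρ_ref D/(D + h) = 2810 × 132.3 km/(132.3 km + 3.189 km) = 2740 kg/m³.

2740 kg/m³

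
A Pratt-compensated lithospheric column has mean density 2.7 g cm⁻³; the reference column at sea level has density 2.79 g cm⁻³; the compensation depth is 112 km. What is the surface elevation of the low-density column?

ρ_ref D = ρ (D + h) → h = D (ρ_ref − ρ)/ρ.
h = 112 km × (2.79 − 2.7)/2.7 = 3.73 km.

3.73 km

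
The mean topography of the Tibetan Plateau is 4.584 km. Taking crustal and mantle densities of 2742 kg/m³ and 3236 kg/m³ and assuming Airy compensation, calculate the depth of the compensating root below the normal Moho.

25.4 km

Isostatic balance requires: the weight of the topography is balanced by the buoyancy of the root, ρ_c h = (ρ_m − ρ_c) r.
r = h · ρ_c / (ρ_m − ρ_c) = 4.584 km × 2742 / (3236 − 2742) = 25.4 km.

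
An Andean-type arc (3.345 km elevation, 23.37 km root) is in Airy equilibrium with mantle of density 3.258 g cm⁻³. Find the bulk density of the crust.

2.85 g cm⁻³

ρ_c h = (ρ_m − ρ_c) r → ρ_c (h + r) = ρ_m r → ρ_c = ρ_m r / (h + r).
ρ_c = 3.258 × 23.37 km / (3.345 km + 23.37 km) = 2.85 g cm⁻³.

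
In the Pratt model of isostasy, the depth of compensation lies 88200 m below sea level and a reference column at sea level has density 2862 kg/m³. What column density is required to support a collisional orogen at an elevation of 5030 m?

Pratt balance: ρ_ref D = ρ (D + h).
ρ = ρ_ref D/(D + h) = 2862 × 88200 m/(88200 m + 5030 m) = 2710 kg/m³.

2710 kg/m³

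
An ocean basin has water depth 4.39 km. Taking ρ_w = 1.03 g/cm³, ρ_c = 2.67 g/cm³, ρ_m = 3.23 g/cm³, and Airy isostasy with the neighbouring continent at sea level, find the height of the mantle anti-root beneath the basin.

For local isostatic compensation: replacing crust with seawater at the top is compensated by replacing crust with mantle at the base: d (ρ_c − ρ_w) = a (ρ_m − ρ_c).
a = d (ρ_c − ρ_w)/(ρ_m − ρ_c) = 4.39 km × 1.64/0.56 = 12.9 km.

12.9 km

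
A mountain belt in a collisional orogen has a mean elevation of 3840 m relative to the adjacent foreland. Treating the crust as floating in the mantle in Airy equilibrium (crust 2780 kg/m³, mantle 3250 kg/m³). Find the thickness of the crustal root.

22700 m

Isostatic balance requires: the weight of the topography is balanced by the buoyancy of the root, ρ_c h = (ρ_m − ρ_c) r.
r = h · ρ_c / (ρ_m − ρ_c) = 3840 m × 2780 / (3250 − 2780) = 22700 m.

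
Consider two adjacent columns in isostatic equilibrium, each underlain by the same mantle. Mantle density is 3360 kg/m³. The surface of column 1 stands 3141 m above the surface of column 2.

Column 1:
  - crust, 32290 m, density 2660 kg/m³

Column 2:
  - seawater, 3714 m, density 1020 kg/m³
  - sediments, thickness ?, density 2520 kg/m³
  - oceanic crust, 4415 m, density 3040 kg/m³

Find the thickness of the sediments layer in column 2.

2320 m

Take the compensation level at the base of the deeper column (depth z_c below the surface of column 1) and equate Σ ρ_i t_i down to z_c; mantle fills any gap and the z_c terms cancel.
Column 1: 32290×2660 + (z_c − 32290)×3360
Column 2: 3141×0 + 3714×1020 + x×2520 + 4415×3040 + (z_c − 3141 − 8129 − x)×3360
The z_c×3360 term appears on both sides and cancels. Collect the known terms of each column as K = Σ(ρt)_known − 3360 × (depth of known layers): K_1 = 85891400 − 3360×32290 = −22603000; K_2 = 17209880 − 3360×(3141 + 8129) = −20657320.
Balance: K_1 = K_2 − x×(3360 − 2520), so x = (K_2 − K_1)/(3360 − 2520) = 1945680/840 = 2320 m.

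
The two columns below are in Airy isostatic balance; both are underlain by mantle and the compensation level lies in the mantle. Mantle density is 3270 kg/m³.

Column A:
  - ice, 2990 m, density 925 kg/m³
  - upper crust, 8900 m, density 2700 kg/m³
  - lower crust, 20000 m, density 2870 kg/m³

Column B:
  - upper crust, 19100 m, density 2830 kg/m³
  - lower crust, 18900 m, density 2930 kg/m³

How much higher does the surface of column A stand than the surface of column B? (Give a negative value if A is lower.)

1610 m

For any compensation level in the mantle, the mantle terms cancel and isostasy reduces to e = (Σt_A − Σt_B) − (Σ(ρt)_A − Σ(ρt)_B) / ρ_m.
Σt_A = 31890 m; Σt_B = 38000 m; Σ(ρt)_A = 84195750; Σ(ρt)_B = 109430000 (in m·kg/m³).
e = (31890 − 38000) − (84195750 − 109430000) / 3270 = 1610 m.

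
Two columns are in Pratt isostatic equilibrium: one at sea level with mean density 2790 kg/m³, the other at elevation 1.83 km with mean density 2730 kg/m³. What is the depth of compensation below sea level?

ρ_ref D = ρ (D + h) → D (ρ_ref − ρ) = ρ h.
D = ρ h/(ρ_ref − ρ) = 2730 × 1.83 km/(2790 − 2730) = 83.3 km.

83.3 km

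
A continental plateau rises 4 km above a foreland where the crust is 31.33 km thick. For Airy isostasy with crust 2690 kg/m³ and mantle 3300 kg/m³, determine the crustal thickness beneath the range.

53 km

Root depth r = h ρ_c / (ρ_m − ρ_c) = 4 km × 2690 / 610 = 17.64 km.
Total thickness = T + h + r = 31.33 km + 4 km + 17.64 km = 53 km.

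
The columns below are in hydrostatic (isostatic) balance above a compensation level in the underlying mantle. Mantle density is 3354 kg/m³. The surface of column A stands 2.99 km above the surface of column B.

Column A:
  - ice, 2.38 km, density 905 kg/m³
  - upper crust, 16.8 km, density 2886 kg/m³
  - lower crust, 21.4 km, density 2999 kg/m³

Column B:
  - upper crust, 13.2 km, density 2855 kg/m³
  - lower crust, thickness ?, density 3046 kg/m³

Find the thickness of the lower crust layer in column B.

15.2 km

Take the compensation level at the base of the deeper column (depth z_c below the surface of column A) and equate Σ ρ_i t_i down to z_c; mantle fills any gap and the z_c terms cancel.
Column A: 2.38×905 + 16.8×2886 + 21.4×2999 + (z_c − 40.58)×3354
Column B: 2.99×0 + 13.2×2855 + x×3046 + (z_c − 2.99 − 13.2 − x)×3354
The z_c×3354 term appears on both sides and cancels. Collect the known terms of each column as K = Σ(ρt)_known − 3354 × (depth of known layers): K_A = 114817.3 − 3354×40.58 = −21288.02; K_B = 37686 − 3354×(2.99 + 13.2) = −16615.26.
Balance: K_A = K_B − x×(3354 − 3046), so x = (K_B − K_A)/(3354 − 3046) = 4672.76/308 = 15.2 km.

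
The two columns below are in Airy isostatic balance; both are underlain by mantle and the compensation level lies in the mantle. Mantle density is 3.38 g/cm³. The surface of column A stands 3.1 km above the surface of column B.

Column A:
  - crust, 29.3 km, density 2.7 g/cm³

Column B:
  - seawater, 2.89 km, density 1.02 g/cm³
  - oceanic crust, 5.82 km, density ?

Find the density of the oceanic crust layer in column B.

2.93 g/cm³

Take the compensation level at the base of the deeper column (depth z_c below the surface of column A) and equate Σ ρ_i t_i down to z_c; mantle fills any gap and the z_c terms cancel.
Column A: 29.3×2.7 + (z_c − 29.3)×3.38
Column B: 3.1×0 + 2.89×1.02 + 5.82×ρ + (z_c − 3.1 − 8.71)×3.38
The z_c×3.38 term appears on both sides and cancels. Collect the known terms of each column as K = Σ(ρt)_known − 3.38 × (depth of known layers): K_A = 79.11 − 3.38×29.3 = −19.924; K_B = 2.9478 − 3.38×(3.1 + 8.71) = −36.97.
Balance: K_A = K_B + 5.82×ρ, so ρ = (K_A − K_B)/5.82 = 17.046/5.82 = 2.93 g/cm³.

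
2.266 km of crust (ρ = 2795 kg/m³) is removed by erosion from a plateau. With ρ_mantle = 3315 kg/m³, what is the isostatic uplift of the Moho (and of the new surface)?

Unloading: uplift u = e ρ_c/ρ_m = 2.266 km × 2795/3315 = 1.91 km.

1.91 km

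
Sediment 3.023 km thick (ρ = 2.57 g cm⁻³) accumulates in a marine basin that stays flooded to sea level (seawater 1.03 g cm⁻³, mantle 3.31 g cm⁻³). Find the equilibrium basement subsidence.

2.04 km

Submarine loading: the sediment displaces seawater, and the subsidence is in turn flooded, so s (ρ_m − ρ_w) = t (ρ_sed − ρ_w).
s = 3.023 km × (2.57 − 1.03) / (3.31 − 1.03) = 2.04 km.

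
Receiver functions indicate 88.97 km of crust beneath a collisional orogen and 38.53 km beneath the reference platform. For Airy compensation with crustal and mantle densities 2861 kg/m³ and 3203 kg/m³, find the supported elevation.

5.39 km

Excess crust Δ = 88.97 km − 38.53 km = 50.44 km, split between elevation h and root r with h + r = Δ.
Airy balance ρ_c h = (ρ_m − ρ_c) r gives r = h ρ_c/(ρ_m − ρ_c), so h (1 + ρ_c/(ρ_m − ρ_c)) = Δ, i.e. h = Δ (ρ_m − ρ_c)/ρ_m.
h = 50.44 km × 342/3203 = 5.39 km.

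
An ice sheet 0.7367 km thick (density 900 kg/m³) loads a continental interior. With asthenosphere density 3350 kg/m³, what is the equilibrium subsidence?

0.198 km

For local isostatic compensation: the ice load ρ_ice t is balanced by mantle displaced below, ρ_m s.
s = t ρ_ice / ρ_m = 0.7367 km × 900/3350 = 0.198 km.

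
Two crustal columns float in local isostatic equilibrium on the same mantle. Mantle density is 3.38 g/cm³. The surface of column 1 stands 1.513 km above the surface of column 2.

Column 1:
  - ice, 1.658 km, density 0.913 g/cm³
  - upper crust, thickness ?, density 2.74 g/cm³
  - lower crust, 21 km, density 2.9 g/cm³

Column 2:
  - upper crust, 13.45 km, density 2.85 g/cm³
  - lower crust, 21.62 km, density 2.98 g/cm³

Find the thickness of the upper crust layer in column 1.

10.5 km

Take the compensation level at the base of the deeper column (depth z_c below the surface of column 1) and equate Σ ρ_i t_i down to z_c; mantle fills any gap and the z_c terms cancel.
Column 1: 1.658×0.913 + x×2.74 + 21×2.9 + (z_c − 22.658 − x)×3.38
Column 2: 1.513×0 + 13.45×2.85 + 21.62×2.98 + (z_c − 1.513 − 35.07)×3.38
The z_c×3.38 term appears on both sides and cancels. Collect the known terms of each column as K = Σ(ρt)_known − 3.38 × (depth of known layers): K_1 = 62.413754 − 3.38×22.658 = −14.170286; K_2 = 102.7601 − 3.38×(1.513 + 35.07) = −20.89044.
Balance: K_1 − x×(3.38 − 2.74) = K_2, so x = (K_1 − K_2)/(3.38 − 2.74) = 6.72015/0.64 = 10.5 km.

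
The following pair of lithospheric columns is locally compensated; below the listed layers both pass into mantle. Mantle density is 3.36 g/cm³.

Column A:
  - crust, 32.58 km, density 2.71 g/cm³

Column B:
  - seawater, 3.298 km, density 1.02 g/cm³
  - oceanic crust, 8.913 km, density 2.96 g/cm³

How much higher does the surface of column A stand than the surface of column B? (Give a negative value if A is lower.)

For any compensation level in the mantle, the mantle terms cancel and isostasy reduces to e = (Σt_A − Σt_B) − (Σ(ρt)_A − Σ(ρt)_B) / ρ_m.
Σt_A = 32.58 km; Σt_B = 12.211 km; Σ(ρt)_A = 88.2918; Σ(ρt)_B = 29.74644 (in km·g/cm³).
e = (32.58 − 12.211) − (88.2918 − 29.74644) / 3.36 = 2.94 km.

2.94 km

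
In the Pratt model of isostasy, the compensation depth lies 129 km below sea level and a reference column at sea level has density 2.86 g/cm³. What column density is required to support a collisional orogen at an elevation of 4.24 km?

2.77 g/cm³

Pratt balance: ρ_ref D = ρ (D + h).
ρ = ρ_ref D/(D + h) = 2.86 × 129 km/(129 km + 4.24 km) = 2.77 g/cm³.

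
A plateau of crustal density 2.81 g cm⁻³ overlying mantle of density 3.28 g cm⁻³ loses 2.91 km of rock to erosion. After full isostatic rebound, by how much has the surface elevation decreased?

0.417 km

Rebound u = e ρ_c/ρ_m = 2.91 km × 2.81/3.28 = 2.493 km.
Net surface drop = e − u = 2.91 km − 2.493 km = e (ρ_m − ρ_c)/ρ_m = 0.417 km.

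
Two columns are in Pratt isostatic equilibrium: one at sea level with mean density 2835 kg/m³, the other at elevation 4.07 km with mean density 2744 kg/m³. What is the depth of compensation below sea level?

ρ_ref D = ρ (D + h) → D (ρ_ref − ρ) = ρ h.
D = ρ h/(ρ_ref − ρ) = 2744 × 4.07 km/(2835 − 2744) = 123 km.

123 km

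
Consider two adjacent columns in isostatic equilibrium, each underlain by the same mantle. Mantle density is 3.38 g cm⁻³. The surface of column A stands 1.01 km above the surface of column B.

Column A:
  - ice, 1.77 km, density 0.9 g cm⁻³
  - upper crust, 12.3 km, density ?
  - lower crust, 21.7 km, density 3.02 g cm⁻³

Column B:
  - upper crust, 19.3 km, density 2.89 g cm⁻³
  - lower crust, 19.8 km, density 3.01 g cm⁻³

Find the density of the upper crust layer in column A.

2.73 g cm⁻³

Take the compensation level at the base of the deeper column (depth z_c below the surface of column A) and equate Σ ρ_i t_i down to z_c; mantle fills any gap and the z_c terms cancel.
Column A: 1.77×0.9 + 12.3×ρ + 21.7×3.02 + (z_c − 35.77)×3.38
Column B: 1.01×0 + 19.3×2.89 + 19.8×3.01 + (z_c − 1.01 − 39.1)×3.38
The z_c×3.38 term appears on both sides and cancels. Collect the known terms of each column as K = Σ(ρt)_known − 3.38 × (depth of known layers): K_A = 67.127 − 3.38×35.77 = −53.7756; K_B = 115.375 − 3.38×(1.01 + 39.1) = −20.1968.
Balance: K_A + 12.3×ρ = K_B, so ρ = (K_B − K_A)/12.3 = 33.5788/12.3 = 2.73 g cm⁻³.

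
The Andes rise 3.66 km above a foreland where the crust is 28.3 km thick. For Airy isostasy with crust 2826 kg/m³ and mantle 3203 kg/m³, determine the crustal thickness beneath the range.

59.4 km

Root depth r = h ρ_c / (ρ_m − ρ_c) = 3.66 km × 2826 / 377 = 27.44 km.
Total thickness = T + h + r = 28.3 km + 3.66 km + 27.44 km = 59.4 km.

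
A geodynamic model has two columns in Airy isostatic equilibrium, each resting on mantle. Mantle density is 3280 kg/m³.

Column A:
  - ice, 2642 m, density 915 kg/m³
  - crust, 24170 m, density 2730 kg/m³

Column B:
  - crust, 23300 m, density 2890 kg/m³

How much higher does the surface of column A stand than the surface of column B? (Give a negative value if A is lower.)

3190 m

For any compensation level in the mantle, the mantle terms cancel and isostasy reduces to e = (Σt_A − Σt_B) − (Σ(ρt)_A − Σ(ρt)_B) / ρ_m.
Σt_A = 26812 m; Σt_B = 23300 m; Σ(ρt)_A = 68401530; Σ(ρt)_B = 67337000 (in m·kg/m³).
e = (26812 − 23300) − (68401530 − 67337000) / 3280 = 3190 m.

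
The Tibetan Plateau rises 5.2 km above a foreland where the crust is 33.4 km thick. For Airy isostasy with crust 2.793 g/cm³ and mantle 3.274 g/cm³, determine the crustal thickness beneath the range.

68.8 km

Root depth r = h ρ_c / (ρ_m − ρ_c) = 5.2 km × 2.793 / 0.481 = 30.19 km.
Total thickness = T + h + r = 33.4 km + 5.2 km + 30.19 km = 68.8 km.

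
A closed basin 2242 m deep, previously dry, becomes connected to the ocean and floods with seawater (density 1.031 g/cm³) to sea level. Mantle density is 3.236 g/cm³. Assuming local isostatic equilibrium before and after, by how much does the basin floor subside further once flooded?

1050 m

After flooding the water column is d + s deep. Its weight must equal the weight of mantle displaced by the extra subsidence s: (d + s) ρ_w = s ρ_m.
s = d ρ_w / (ρ_m − ρ_w) = 2242 m × 1.031/(3.236 − 1.031) = 1050 m.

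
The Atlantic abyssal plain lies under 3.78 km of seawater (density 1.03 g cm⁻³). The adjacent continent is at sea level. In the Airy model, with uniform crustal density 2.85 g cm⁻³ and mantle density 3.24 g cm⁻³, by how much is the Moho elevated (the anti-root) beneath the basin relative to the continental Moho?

Isostatic balance requires: replacing crust with seawater at the top is compensated by replacing crust with mantle at the base: d (ρ_c − ρ_w) = a (ρ_m − ρ_c).
a = d (ρ_c − ρ_w)/(ρ_m − ρ_c) = 3.78 km × 1.82/0.39 = 17.6 km.

17.6 km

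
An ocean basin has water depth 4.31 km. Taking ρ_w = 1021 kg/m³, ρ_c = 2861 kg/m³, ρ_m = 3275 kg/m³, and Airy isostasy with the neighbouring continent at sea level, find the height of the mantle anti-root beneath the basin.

19.2 km

Isostatic balance requires: replacing crust with seawater at the top is compensated by replacing crust with mantle at the base: d (ρ_c − ρ_w) = a (ρ_m − ρ_c).
a = d (ρ_c − ρ_w)/(ρ_m − ρ_c) = 4.31 km × 1840/414 = 19.2 km.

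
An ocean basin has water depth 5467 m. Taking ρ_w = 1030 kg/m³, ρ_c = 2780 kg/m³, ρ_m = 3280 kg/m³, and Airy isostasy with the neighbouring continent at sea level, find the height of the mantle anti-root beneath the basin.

19100 m

Balancing pressure at the compensation depth: replacing crust with seawater at the top is compensated by replacing crust with mantle at the base: d (ρ_c − ρ_w) = a (ρ_m − ρ_c).
a = d (ρ_c − ρ_w)/(ρ_m − ρ_c) = 5467 m × 1750/500 = 19100 m.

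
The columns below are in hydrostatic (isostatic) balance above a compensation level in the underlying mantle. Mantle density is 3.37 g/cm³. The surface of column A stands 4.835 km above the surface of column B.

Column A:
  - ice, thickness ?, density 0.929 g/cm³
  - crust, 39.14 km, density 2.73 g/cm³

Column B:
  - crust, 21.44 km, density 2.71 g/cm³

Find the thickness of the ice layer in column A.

Take the compensation level at the base of the deeper column (depth z_c below the surface of column A) and equate Σ ρ_i t_i down to z_c; mantle fills any gap and the z_c terms cancel.
Column A: x×0.929 + 39.14×2.73 + (z_c − 39.14 − x)×3.37
Column B: 4.835×0 + 21.44×2.71 + (z_c − 4.835 − 21.44)×3.37
The z_c×3.37 term appears on both sides and cancels. Collect the known terms of each column as K = Σ(ρt)_known − 3.37 × (depth of known layers): K_A = 106.8522 − 3.37×39.14 = −25.0496; K_B = 58.1024 − 3.37×(4.835 + 21.44) = −30.44435.
Balance: K_A − x×(3.37 − 0.929) = K_B, so x = (K_A − K_B)/(3.37 − 0.929) = 5.39475/2.441 = 2.21 km.

2.21 km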